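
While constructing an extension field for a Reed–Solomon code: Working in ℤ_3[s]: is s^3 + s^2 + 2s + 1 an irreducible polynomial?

Yes

Write P(s) = s^3 + s^2 + 2s + 1.
Check for roots in ℤ_3: P(0) = 1; P(1) = 2; P(2) = 2.
No roots. A degree-3 polynomial over a field with no linear factor is irreducible.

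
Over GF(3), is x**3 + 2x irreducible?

Write f(x) = x**3 + 2x.
Check for roots in GF(3): f(0) = 0 → root; f(1) = 0 → root; f(2) = 0 → root.
f(0) = 0, so (x) divides f(x); f is reducible.

No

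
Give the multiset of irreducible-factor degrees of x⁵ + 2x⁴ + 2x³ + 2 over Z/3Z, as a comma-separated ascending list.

5

Write f(x) = x⁵ + 2x⁴ + 2x³ + 2.
Roots in Z/3Z: f(0) = 2; f(1) = 1; f(2) = 1.
Complete factorization: f(x) = (x⁵ + 2x⁴ + 2x³ + 2).
Factor degrees with multiplicity: 5 = 5.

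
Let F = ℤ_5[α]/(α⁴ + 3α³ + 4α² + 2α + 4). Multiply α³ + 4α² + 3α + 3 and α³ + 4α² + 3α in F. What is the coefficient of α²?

0

Multiply in ℤ_5[α]: (α³ + 4α² + 3α + 3)·(α³ + 4α² + 3α) = α⁶ + 3α⁵ + 2α⁴ + 2α³ + α² + 4α.
Reduce using α⁴ ≡ 2α³ + α² + 3α + 1 (mod α⁴ + 3α³ + 4α² + 2α + 4).
Reduced: α³ + 3α + 3.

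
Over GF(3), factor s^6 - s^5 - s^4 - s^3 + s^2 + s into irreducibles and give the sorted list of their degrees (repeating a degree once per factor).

1, 1, 1, 1, 2

Write f(s) = s^6 - s^5 - s^4 - s^3 + s^2 + s.
Roots in GF(3): f(0) = 0 → root; f(1) = 0 → root; f(2) = 2.
Linear factors from roots: (s), (s - 1).
Complete factorization: f(s) = (s)·(s - 1)^3·(s^2 - s - 1).
Factor degrees with multiplicity: 1 + 1 + 1 + 1 + 2 = 6.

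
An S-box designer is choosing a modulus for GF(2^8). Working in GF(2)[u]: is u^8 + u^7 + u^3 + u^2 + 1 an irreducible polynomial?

Yes

Write h(u) = u^8 + u^7 + u^3 + u^2 + 1.
Check for roots in GF(2): h(0) = 1; h(1) = 1.
No roots, so no linear factors.
Monic irreducibles of degree 2 over GF(2): u^2 + u + 1.
None of them divide h (all give nonzero remainder).
Monic irreducibles of degree 3 over GF(2): u^3 + u + 1, u^3 + u^2 + 1.
None of them divide h (all give nonzero remainder).
Monic irreducibles of degree 4 over GF(2): u^4 + u + 1, u^4 + u^3 + 1, u^4 + u^3 + u^2 + u + 1.
None of them divide h (all give nonzero remainder).
No irreducible factor of degree ≤ 4 exists, so h is irreducible over GF(2).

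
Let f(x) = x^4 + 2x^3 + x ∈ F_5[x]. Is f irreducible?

Check for roots in F_5: f(0) = 0 → root; f(1) = 4; f(2) = 4; f(3) = 3; f(4) = 3.
f(0) = 0, so (x) divides f(x); f is reducible.

No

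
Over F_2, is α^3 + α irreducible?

Write g(α) = α^3 + α.
Check for roots in F_2: g(0) = 0 → root; g(1) = 0 → root.
g(0) = 0, so (α) divides g(α); g is reducible.

No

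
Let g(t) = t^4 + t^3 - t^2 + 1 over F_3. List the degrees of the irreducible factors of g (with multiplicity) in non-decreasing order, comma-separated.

1, 3

Roots in F_3: g(0) = 1; g(1) = 2; g(2) = 0 → root.
Linear factors from roots: (t + 1).
Complete factorization: g(t) = (t + 1)·(t^3 - t + 1).
Factor degrees with multiplicity: 1 + 3 = 4.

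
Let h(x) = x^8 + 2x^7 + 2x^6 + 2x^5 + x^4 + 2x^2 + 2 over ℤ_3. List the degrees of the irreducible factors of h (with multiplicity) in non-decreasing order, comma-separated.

1, 2, 2, 3

Roots in ℤ_3: h(0) = 2; h(1) = 0 → root; h(2) = 1.
Linear factors from roots: (x + 2).
Complete factorization: h(x) = (x + 2)·(x^2 + 1)·(x^2 + 2x + 2)·(x^3 + x^2 + 2).
Factor degrees with multiplicity: 1 + 2 + 2 + 3 = 8.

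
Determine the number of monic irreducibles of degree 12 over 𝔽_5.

20343700

The number of monic irreducibles of degree 12 over GF(5) is (1/12)·Σ_{d∣12} μ(12/d) 5^d.
Divisors of 12: 1, 2, 3, 4, 6, 12; μ(12/d) for each: 0, 1, 0, -1, -1, 1.
Σ = 5^2 − 5^4 − 5^6 + 5^12 = 244124400.
N = 244124400/12 = 20343700.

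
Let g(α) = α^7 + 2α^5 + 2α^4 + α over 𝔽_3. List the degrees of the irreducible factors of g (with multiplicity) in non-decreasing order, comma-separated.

1, 1, 2, 3

Roots in 𝔽_3: g(0) = 0 → root; g(1) = 0 → root; g(2) = 1.
Linear factors from roots: (α), (α + 2).
Complete factorization: g(α) = (α)·(α + 2)·(α^2 + 2α + 2)·(α^3 + 2α^2 + 1).
Factor degrees with multiplicity: 1 + 1 + 2 + 3 = 7.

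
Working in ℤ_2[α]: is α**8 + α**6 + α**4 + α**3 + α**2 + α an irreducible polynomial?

No

Write g(α) = α**8 + α**6 + α**4 + α**3 + α**2 + α.
Check for roots in ℤ_2: g(0) = 0 → root; g(1) = 0 → root.
g(0) = 0, so (α) divides g(α); g is reducible.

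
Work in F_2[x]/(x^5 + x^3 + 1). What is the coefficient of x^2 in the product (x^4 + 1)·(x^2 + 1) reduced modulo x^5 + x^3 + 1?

1

Multiply in F_2[x]: (x^4 + 1)·(x^2 + 1) = x^6 + x^4 + x^2 + 1.
Reduce using x^5 ≡ x^3 + 1 (mod x^5 + x^3 + 1).
Reduced: x^2 + x + 1.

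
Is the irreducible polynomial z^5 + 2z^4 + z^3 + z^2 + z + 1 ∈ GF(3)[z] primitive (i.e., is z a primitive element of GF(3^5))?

Write f(z) = z^5 + 2z^4 + z^3 + z^2 + z + 1.
|GF(3^5)^×| = 3^5 − 1 = 242. Prime factorization: 242 = 2·11^2.
f is primitive ⇔ z has order 242 in GF(3)[z]/(f), i.e. z^(242/q) ≠ 1 for each prime q | 242.
z^(121) mod f = 2.
z^(22) mod f = 2z^4 + z^3 + 2.
None equal 1, so z has full order 242; f is primitive.

Yes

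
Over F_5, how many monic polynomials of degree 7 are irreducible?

The number of monic irreducibles of degree 7 over GF(5) is (1/7)·Σ_{d∣7} μ(7/d) 5^d.
Divisors of 7: 1, 7; μ(7/d) for each: -1, 1.
Σ = − 5^1 + 5^7 = 78120.
N = 78120/7 = 11160.

11160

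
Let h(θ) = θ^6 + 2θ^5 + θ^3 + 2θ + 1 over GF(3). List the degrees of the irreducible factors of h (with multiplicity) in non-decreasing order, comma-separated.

Roots in GF(3): h(0) = 1; h(1) = 1; h(2) = 0 → root.
Linear factors from roots: (θ + 1).
Complete factorization: h(θ) = (θ + 1)^2·(θ^2 + 1)^2.
Factor degrees with multiplicity: 1 + 1 + 2 + 2 = 6.

1, 1, 2, 2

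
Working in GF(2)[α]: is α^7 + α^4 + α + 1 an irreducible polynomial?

No

Write g(α) = α^7 + α^4 + α + 1.
Check for roots in GF(2): g(0) = 1; g(1) = 0 → root.
g(1) = 0, so (α − 1) divides g(α); g is reducible.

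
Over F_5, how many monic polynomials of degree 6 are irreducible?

x^(5^6) − x is the product of all monic irreducibles of degree dividing 6; Möbius inversion gives N = (1/6) Σ μ(6/d)·5^d.
Divisors of 6: 1, 2, 3, 6; μ(6/d) for each: 1, -1, -1, 1.
Σ = 5^1 − 5^2 − 5^3 + 5^6 = 15480.
N = 15480/6 = 2580.

2580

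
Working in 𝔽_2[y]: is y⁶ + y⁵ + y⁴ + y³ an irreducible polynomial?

No

Write P(y) = y⁶ + y⁵ + y⁴ + y³.
Check for roots in 𝔽_2: P(0) = 0 → root; P(1) = 0 → root.
P(0) = 0, so (y) divides P(y); P is reducible.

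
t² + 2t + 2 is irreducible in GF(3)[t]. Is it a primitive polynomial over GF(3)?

Write f(t) = t² + 2t + 2.
|GF(3^2)^×| = 3^2 − 1 = 8. Prime factorization: 8 = 2^3.
f is primitive ⇔ t has order 8 in GF(3)[t]/(f), i.e. t^(8/q) ≠ 1 for each prime q | 8.
t^(4) mod f = 2.
None equal 1, so t has full order 8; f is primitive.

Yes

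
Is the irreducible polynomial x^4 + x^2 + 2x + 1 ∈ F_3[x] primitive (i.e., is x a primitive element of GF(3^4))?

No

Write f(x) = x^4 + x^2 + 2x + 1.
|GF(3^4)^×| = 3^4 − 1 = 80. Prime factorization: 80 = 2^4·5.
f is primitive ⇔ x has order 80 in GF(3)[x]/(f), i.e. x^(80/q) ≠ 1 for each prime q | 80.
x^(40) mod f = 1
x^(16) mod f = 2x^3 + 2.
Since x^(40) = 1, the order of x divides 40 < 80; not primitive.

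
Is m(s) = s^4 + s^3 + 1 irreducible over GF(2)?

Yes

Check for roots in GF(2): m(0) = 1; m(1) = 1.
No roots, so no linear factors.
Monic irreducibles of degree 2 over GF(2): s^2 + s + 1.
None of them divide m (all give nonzero remainder).
No irreducible factor of degree ≤ 2 exists, so m is irreducible over GF(2).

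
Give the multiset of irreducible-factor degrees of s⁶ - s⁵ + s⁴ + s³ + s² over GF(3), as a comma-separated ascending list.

Write h(s) = s⁶ - s⁵ + s⁴ + s³ + s².
Roots in GF(3): h(0) = 0 → root; h(1) = 0 → root; h(2) = 0 → root.
Linear factors from roots: (s), (s - 1), (s + 1).
Complete factorization: h(s) = (s + 1)·(s - 1)·(s)^2·(s² - s - 1).
Factor degrees with multiplicity: 1 + 1 + 1 + 1 + 2 = 6.

1, 1, 1, 1, 2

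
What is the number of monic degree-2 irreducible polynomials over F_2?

1

Gauss's count: N_{2}(2) = (1/2) Σ_{d|2} μ(2/d)·2^d.
Divisors of 2: 1, 2; μ(2/d) for each: -1, 1.
Σ = − 2^1 + 2^2 = 2.
N = 2/2 = 1.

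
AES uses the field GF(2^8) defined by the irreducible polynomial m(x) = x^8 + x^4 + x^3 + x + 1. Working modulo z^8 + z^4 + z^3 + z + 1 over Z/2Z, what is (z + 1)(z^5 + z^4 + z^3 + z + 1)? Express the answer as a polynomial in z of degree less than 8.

Multiply in Z/2Z[z]: (z + 1)·(z^5 + z^4 + z^3 + z + 1) = z^6 + z^3 + z^2 + 1.
Reduced: z^6 + z^3 + z^2 + 1.

z^6 + z^3 + z^2 + 1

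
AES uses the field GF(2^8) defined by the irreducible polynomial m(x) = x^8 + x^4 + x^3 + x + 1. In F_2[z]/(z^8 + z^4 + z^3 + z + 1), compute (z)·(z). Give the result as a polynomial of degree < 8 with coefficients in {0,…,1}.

z^2

Multiply in F_2[z]: (z)·(z) = z^2.
Reduced: z^2.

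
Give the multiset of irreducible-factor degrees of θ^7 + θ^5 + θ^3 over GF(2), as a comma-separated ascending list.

Write f(θ) = θ^7 + θ^5 + θ^3.
Roots in GF(2): f(0) = 0 → root; f(1) = 1.
Linear factors from roots: (θ).
Complete factorization: f(θ) = (θ)^3·(θ^2 + θ + 1)^2.
Factor degrees with multiplicity: 1 + 1 + 1 + 2 + 2 = 7.

1, 1, 1, 2, 2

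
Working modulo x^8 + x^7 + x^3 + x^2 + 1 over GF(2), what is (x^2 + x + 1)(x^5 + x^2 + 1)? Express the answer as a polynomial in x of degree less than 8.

Multiply in GF(2)[x]: (x^2 + x + 1)·(x^5 + x^2 + 1) = x^7 + x^6 + x^5 + x^4 + x^3 + x + 1.
Reduced: x^7 + x^6 + x^5 + x^4 + x^3 + x + 1.

x^7 + x^6 + x^5 + x^4 + x^3 + x + 1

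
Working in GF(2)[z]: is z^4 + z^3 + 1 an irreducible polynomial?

Write h(z) = z^4 + z^3 + 1.
Check for roots in GF(2): h(0) = 1; h(1) = 1.
No roots, so no linear factors.
Monic irreducibles of degree 2 over GF(2): z^2 + z + 1.
None of them divide h (all give nonzero remainder).
No irreducible factor of degree ≤ 2 exists, so h is irreducible over GF(2).

Yes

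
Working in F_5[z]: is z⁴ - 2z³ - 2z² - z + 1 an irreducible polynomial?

Write g(z) = z⁴ - 2z³ - 2z² - z + 1.
Check for roots in F_5: g(0) = 1; g(1) = 2; g(2) = 1; g(3) = 2; g(4) = 3.
No roots, so no linear factors.
Degree-2 irreducible divisors: test the 10 monic irreducibles of degree 2 over GF(5).
None of them divide g (all give nonzero remainder).
No irreducible factor of degree ≤ 2 exists, so g is irreducible over GF(5).

Yes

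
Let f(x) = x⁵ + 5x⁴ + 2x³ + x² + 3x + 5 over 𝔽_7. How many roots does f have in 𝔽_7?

1

Evaluate at each of the 7 elements of 𝔽_7:
f(0) = 5; f(1) = 3; f(2) = 3; f(3) = 4; f(4) = 1; f(5) = 0 → root; f(6) = 5.
Roots: {5}.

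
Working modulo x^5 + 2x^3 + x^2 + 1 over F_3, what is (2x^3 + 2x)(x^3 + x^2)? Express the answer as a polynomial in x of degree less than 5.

x^4 + 2x^3 + x^2 + x + 1

Multiply in F_3[x]: (2x^3 + 2x)·(x^3 + x^2) = 2x^6 + 2x^5 + 2x^4 + 2x^3.
Reduce using x^5 ≡ x^3 + 2x^2 + 2 (mod x^5 + 2x^3 + x^2 + 1).
Reduced: x^4 + 2x^3 + x^2 + x + 1.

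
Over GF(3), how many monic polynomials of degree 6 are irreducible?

x^(3^6) − x is the product of all monic irreducibles of degree dividing 6; Möbius inversion gives N = (1/6) Σ μ(6/d)·3^d.
Divisors of 6: 1, 2, 3, 6; μ(6/d) for each: 1, -1, -1, 1.
Σ = 3^1 − 3^2 − 3^3 + 3^6 = 696.
N = 696/6 = 116.

116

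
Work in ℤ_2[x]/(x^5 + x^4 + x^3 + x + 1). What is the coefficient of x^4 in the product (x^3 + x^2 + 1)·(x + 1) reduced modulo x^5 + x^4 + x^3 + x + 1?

1

Multiply in ℤ_2[x]: (x^3 + x^2 + 1)·(x + 1) = x^4 + x^2 + x + 1.
Reduced: x^4 + x^2 + x + 1.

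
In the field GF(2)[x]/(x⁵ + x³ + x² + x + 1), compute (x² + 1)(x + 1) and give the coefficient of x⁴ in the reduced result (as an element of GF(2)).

0

Multiply in GF(2)[x]: (x² + 1)·(x + 1) = x³ + x² + x + 1.
Reduced: x³ + x² + x + 1.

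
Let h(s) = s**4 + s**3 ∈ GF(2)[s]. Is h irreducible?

No

Check for roots in GF(2): h(0) = 0 → root; h(1) = 0 → root.
h(0) = 0, so (s) divides h(s); h is reducible.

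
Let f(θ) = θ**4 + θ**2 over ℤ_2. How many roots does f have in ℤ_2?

2

Evaluate at each of the 2 elements of ℤ_2:
f(0) = 0 → root; f(1) = 0 → root.
Roots: {0, 1}.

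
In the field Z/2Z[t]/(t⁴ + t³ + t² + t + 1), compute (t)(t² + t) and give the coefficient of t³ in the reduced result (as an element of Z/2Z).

1

Multiply in Z/2Z[t]: (t)·(t² + t) = t³ + t².
Reduced: t³ + t².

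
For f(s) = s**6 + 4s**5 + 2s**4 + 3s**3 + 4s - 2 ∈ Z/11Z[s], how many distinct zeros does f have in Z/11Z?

3

Evaluate at each of the 11 elements of Z/11Z:
f(0) = 9; f(1) = 1; f(2) = 1; f(3) = 7; f(4) = 0 → root; f(5) = 2; f(6) = 7; f(7) = 5; f(8) = 0 → root; f(9) = 0 → root; f(10) = 1.
Roots: {4, 8, 9}.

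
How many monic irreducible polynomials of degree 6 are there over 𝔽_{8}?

The number of monic irreducibles of degree 6 over GF(8) is (1/6)·Σ_{d∣6} μ(6/d) 8^d.
Divisors of 6: 1, 2, 3, 6; μ(6/d) for each: 1, -1, -1, 1.
Σ = 8^1 − 8^2 − 8^3 + 8^6 = 261576.
N = 261576/6 = 43596.

43596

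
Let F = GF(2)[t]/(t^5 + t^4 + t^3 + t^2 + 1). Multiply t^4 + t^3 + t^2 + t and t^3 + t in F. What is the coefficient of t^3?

0

Multiply in GF(2)[t]: (t^4 + t^3 + t^2 + t)·(t^3 + t) = t^7 + t^6 + t^3 + t^2.
Reduce using t^5 ≡ t^4 + t^3 + t^2 + 1 (mod t^5 + t^4 + t^3 + t^2 + 1).
Reduced: t^2 + 1.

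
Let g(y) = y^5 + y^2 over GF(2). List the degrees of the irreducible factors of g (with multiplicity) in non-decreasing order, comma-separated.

1, 1, 1, 2

Roots in GF(2): g(0) = 0 → root; g(1) = 0 → root.
Linear factors from roots: (y), (y + 1).
Complete factorization: g(y) = (y + 1)·(y)^2·(y^2 + y + 1).
Factor degrees with multiplicity: 1 + 1 + 1 + 2 = 5.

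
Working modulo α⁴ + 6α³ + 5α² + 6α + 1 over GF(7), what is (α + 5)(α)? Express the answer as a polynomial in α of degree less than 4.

α^2 + 5α

Multiply in GF(7)[α]: (α + 5)·(α) = α² + 5α.
Reduced: α² + 5α.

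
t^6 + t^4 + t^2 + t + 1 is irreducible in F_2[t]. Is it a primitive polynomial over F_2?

Write f(t) = t^6 + t^4 + t^2 + t + 1.
|GF(2^6)^×| = 2^6 − 1 = 63. Prime factorization: 63 = 3^2·7.
f is primitive ⇔ t has order 63 in GF(2)[t]/(f), i.e. t^(63/q) ≠ 1 for each prime q | 63.
t^(21) mod f = 1
t^(9) mod f = t^4 + t^2 + t.
Since t^(21) = 1, the order of t divides 21 < 63; not primitive.

No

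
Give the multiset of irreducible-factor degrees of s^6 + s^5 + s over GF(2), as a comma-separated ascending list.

1, 2, 3

Write h(s) = s^6 + s^5 + s.
Roots in GF(2): h(0) = 0 → root; h(1) = 1.
Linear factors from roots: (s).
Complete factorization: h(s) = (s)·(s^2 + s + 1)·(s^3 + s + 1).
Factor degrees with multiplicity: 1 + 2 + 3 = 6.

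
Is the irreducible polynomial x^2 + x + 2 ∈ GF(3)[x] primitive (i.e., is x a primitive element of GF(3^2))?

Yes

Write f(x) = x^2 + x + 2.
|GF(3^2)^×| = 3^2 − 1 = 8. Prime factorization: 8 = 2^3.
f is primitive ⇔ x has order 8 in GF(3)[x]/(f), i.e. x^(8/q) ≠ 1 for each prime q | 8.
x^(4) mod f = 2.
None equal 1, so x has full order 8; f is primitive.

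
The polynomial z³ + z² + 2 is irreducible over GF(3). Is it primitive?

No

Write f(z) = z³ + z² + 2.
|GF(3^3)^×| = 3^3 − 1 = 26. Prime factorization: 26 = 2·13.
f is primitive ⇔ z has order 26 in GF(3)[z]/(f), i.e. z^(26/q) ≠ 1 for each prime q | 26.
z^(13) mod f = 1
z^(2) mod f = z².
Since z^(13) = 1, the order of z divides 13 < 26; not primitive.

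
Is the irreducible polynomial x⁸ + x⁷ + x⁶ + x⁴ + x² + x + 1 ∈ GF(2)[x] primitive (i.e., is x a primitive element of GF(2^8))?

No

Write f(x) = x⁸ + x⁷ + x⁶ + x⁴ + x² + x + 1.
|GF(2^8)^×| = 2^8 − 1 = 255. Prime factorization: 255 = 3·5·17.
f is primitive ⇔ x has order 255 in GF(2)[x]/(f), i.e. x^(255/q) ≠ 1 for each prime q | 255.
x^(85) mod f = 1
x^(51) mod f = 1
x^(15) mod f = x⁷ + x⁴ + x³ + x² + x.
Since x^(85) = 1, the order of x divides 85 < 255; not primitive.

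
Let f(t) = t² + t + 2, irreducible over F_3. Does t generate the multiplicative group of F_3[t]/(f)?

Yes

|GF(3^2)^×| = 3^2 − 1 = 8. Prime factorization: 8 = 2^3.
f is primitive ⇔ t has order 8 in GF(3)[t]/(f), i.e. t^(8/q) ≠ 1 for each prime q | 8.
t^(4) mod f = 2.
None equal 1, so t has full order 8; f is primitive.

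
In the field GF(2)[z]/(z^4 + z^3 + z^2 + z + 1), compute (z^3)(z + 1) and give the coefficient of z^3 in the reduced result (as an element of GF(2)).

0

Multiply in GF(2)[z]: (z^3)·(z + 1) = z^4 + z^3.
Reduce using z^4 ≡ z^3 + z^2 + z + 1 (mod z^4 + z^3 + z^2 + z + 1).
Reduced: z^2 + z + 1.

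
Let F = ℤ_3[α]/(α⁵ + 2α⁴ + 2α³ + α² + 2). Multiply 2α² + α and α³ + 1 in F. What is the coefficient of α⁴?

Multiply in ℤ_3[α]: (2α² + α)·(α³ + 1) = 2α⁵ + α⁴ + 2α² + α.
Reduce using α⁵ ≡ α⁴ + α³ + 2α² + 1 (mod α⁵ + 2α⁴ + 2α³ + α² + 2).
Reduced: 2α³ + α + 2.

0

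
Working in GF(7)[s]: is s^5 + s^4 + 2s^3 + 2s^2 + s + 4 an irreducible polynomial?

Write m(s) = s^5 + s^4 + 2s^3 + 2s^2 + s + 4.
Check for roots in GF(7): m(0) = 4; m(1) = 4; m(2) = 1; m(3) = 4; m(4) = 6; m(5) = 6; m(6) = 3.
No roots, so no linear factors.
Degree-2 irreducible divisors: test the 21 monic irreducibles of degree 2 over GF(7).
None of them divide m (all give nonzero remainder).
No irreducible factor of degree ≤ 2 exists, so m is irreducible over GF(7).

Yes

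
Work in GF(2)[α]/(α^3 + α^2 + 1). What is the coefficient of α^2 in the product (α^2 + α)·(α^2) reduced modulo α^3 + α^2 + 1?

Multiply in GF(2)[α]: (α^2 + α)·(α^2) = α^4 + α^3.
Reduce using α^3 ≡ α^2 + 1 (mod α^3 + α^2 + 1).
Reduced: α.

0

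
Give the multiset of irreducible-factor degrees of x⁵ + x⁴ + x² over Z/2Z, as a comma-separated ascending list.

1, 1, 3

Write g(x) = x⁵ + x⁴ + x².
Roots in Z/2Z: g(0) = 0 → root; g(1) = 1.
Linear factors from roots: (x).
Complete factorization: g(x) = (x)^2·(x³ + x² + 1).
Factor degrees with multiplicity: 1 + 1 + 3 = 5.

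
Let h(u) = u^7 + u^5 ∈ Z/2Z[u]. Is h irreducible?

Check for roots in Z/2Z: h(0) = 0 → root; h(1) = 0 → root.
h(0) = 0, so (u) divides h(u); h is reducible.

No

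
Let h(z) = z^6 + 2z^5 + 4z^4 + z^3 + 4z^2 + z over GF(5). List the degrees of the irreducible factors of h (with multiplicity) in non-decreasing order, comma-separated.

Roots in GF(5): h(0) = 0 → root; h(1) = 3; h(2) = 3; h(3) = 0 → root; h(4) = 0 → root.
Linear factors from roots: (z), (z + 2), (z + 1).
Complete factorization: h(z) = (z)·(z + 1)·(z + 2)·(z^3 + 4z^2 + 3).
Factor degrees with multiplicity: 1 + 1 + 1 + 3 = 6.

1, 1, 1, 3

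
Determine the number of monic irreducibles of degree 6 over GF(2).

9

The number of monic irreducibles of degree 6 over GF(2) is (1/6)·Σ_{d∣6} μ(6/d) 2^d.
Divisors of 6: 1, 2, 3, 6; μ(6/d) for each: 1, -1, -1, 1.
Σ = 2^1 − 2^2 − 2^3 + 2^6 = 54.
N = 54/6 = 9.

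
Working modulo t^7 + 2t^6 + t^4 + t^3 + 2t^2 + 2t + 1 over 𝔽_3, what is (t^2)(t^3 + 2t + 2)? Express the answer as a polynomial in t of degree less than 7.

t^5 + 2t^3 + 2t^2

Multiply in 𝔽_3[t]: (t^2)·(t^3 + 2t + 2) = t^5 + 2t^3 + 2t^2.
Reduced: t^5 + 2t^3 + 2t^2.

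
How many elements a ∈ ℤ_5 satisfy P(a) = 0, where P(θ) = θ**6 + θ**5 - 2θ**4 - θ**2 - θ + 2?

Evaluate at each of the 5 elements of ℤ_5:
P(0) = 2; P(1) = 0 → root; P(2) = 0 → root; P(3) = 0 → root; P(4) = 0 → root.
Roots: {1, 2, 3, 4}.

4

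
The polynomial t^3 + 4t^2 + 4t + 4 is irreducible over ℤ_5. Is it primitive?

Write f(t) = t^3 + 4t^2 + 4t + 4.
|GF(5^3)^×| = 5^3 − 1 = 124. Prime factorization: 124 = 2^2·31.
f is primitive ⇔ t has order 124 in GF(5)[t]/(f), i.e. t^(124/q) ≠ 1 for each prime q | 124.
t^(62) mod f = 1
t^(4) mod f = 2t^2 + 2t + 1.
Since t^(62) = 1, the order of t divides 62 < 124; not primitive.

No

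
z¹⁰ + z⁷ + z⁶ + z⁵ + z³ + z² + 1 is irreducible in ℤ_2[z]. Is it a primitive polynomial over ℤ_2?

Write f(z) = z¹⁰ + z⁷ + z⁶ + z⁵ + z³ + z² + 1.
|GF(2^10)^×| = 2^10 − 1 = 1023. Prime factorization: 1023 = 3·11·31.
f is primitive ⇔ z has order 1023 in GF(2)[z]/(f), i.e. z^(1023/q) ≠ 1 for each prime q | 1023.
z^(341) mod f = 1
z^(93) mod f = z⁹ + z⁷ + z⁶ + z⁵ + z³ + z.
z^(33) mod f = z⁶ + z⁵ + z⁴ + z.
Since z^(341) = 1, the order of z divides 341 < 1023; not primitive.

No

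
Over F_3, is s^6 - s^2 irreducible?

Write m(s) = s^6 - s^2.
Check for roots in F_3: m(0) = 0 → root; m(1) = 0 → root; m(2) = 0 → root.
m(0) = 0, so (s) divides m(s); m is reducible.

No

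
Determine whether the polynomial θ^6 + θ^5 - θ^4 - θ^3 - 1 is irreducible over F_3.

Write m(θ) = θ^6 + θ^5 - θ^4 - θ^3 - 1.
Check for roots in F_3: m(0) = 2; m(1) = 2; m(2) = 2.
No roots, so no linear factors.
Monic irreducibles of degree 2 over GF(3): θ^2 + 1, θ^2 + θ - 1, θ^2 - θ - 1.
None of them divide m (all give nonzero remainder).
Degree-3 irreducible divisors: test the 8 monic irreducibles of degree 3 over GF(3).
None of them divide m (all give nonzero remainder).
No irreducible factor of degree ≤ 3 exists, so m is irreducible over GF(3).

Yes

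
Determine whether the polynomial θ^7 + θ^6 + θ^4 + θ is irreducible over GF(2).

No

Write P(θ) = θ^7 + θ^6 + θ^4 + θ.
Check for roots in GF(2): P(0) = 0 → root; P(1) = 0 → root.
P(0) = 0, so (θ) divides P(θ); P is reducible.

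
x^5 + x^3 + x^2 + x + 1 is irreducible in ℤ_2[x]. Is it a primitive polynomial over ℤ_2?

Write f(x) = x^5 + x^3 + x^2 + x + 1.
|GF(2^5)^×| = 2^5 − 1 = 31. Prime factorization: 31 = 31.
f is primitive ⇔ x has order 31 in GF(2)[x]/(f), i.e. x^(31/q) ≠ 1 for each prime q | 31.
x^(1) mod f = x.
None equal 1, so x has full order 31; f is primitive.

Yes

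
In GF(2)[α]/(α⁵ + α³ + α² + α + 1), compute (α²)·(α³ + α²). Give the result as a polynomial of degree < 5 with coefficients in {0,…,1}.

Multiply in GF(2)[α]: (α²)·(α³ + α²) = α⁵ + α⁴.
Reduce using α⁵ ≡ α³ + α² + α + 1 (mod α⁵ + α³ + α² + α + 1).
Reduced: α⁴ + α³ + α² + α + 1.

α^4 + α^3 + α^2 + α + 1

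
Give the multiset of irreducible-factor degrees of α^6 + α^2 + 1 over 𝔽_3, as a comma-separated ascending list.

1, 1, 4

Write f(α) = α^6 + α^2 + 1.
Roots in 𝔽_3: f(0) = 1; f(1) = 0 → root; f(2) = 0 → root.
Linear factors from roots: (α - 1), (α + 1).
Complete factorization: f(α) = (α + 1)·(α - 1)·(α^4 + α^2 - 1).
Factor degrees with multiplicity: 1 + 1 + 4 = 6.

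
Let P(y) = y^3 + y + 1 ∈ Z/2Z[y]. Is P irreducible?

Check for roots in Z/2Z: P(0) = 1; P(1) = 1.
No roots. A degree-3 polynomial over a field with no linear factor is irreducible.

Yes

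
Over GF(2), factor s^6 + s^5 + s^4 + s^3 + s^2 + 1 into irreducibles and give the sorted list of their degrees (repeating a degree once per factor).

1, 1, 4

Write h(s) = s^6 + s^5 + s^4 + s^3 + s^2 + 1.
Roots in GF(2): h(0) = 1; h(1) = 0 → root.
Linear factors from roots: (s + 1).
Complete factorization: h(s) = (s + 1)^2·(s^4 + s^3 + 1).
Factor degrees with multiplicity: 1 + 1 + 4 = 6.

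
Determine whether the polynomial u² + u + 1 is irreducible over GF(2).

Write h(u) = u² + u + 1.
Check for roots in GF(2): h(0) = 1; h(1) = 1.
No roots. A degree-2 polynomial over a field with no linear factor is irreducible.

Yes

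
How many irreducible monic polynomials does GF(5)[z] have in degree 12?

Gauss's count: N_{5}(12) = (1/12) Σ_{d|12} μ(12/d)·5^d.
Divisors of 12: 1, 2, 3, 4, 6, 12; μ(12/d) for each: 0, 1, 0, -1, -1, 1.
Σ = 5^2 − 5^4 − 5^6 + 5^12 = 244124400.
N = 244124400/12 = 20343700.

20343700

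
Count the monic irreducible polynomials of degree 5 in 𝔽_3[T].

Gauss's count: N_{3}(5) = (1/5) Σ_{d|5} μ(5/d)·3^d.
Divisors of 5: 1, 5; μ(5/d) for each: -1, 1.
Σ = − 3^1 + 3^5 = 240.
N = 240/5 = 48.

48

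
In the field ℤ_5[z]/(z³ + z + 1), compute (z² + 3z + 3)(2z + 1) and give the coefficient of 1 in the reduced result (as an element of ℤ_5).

1

Multiply in ℤ_5[z]: (z² + 3z + 3)·(2z + 1) = 2z³ + 2z² + 4z + 3.
Reduce using z³ ≡ 4z + 4 (mod z³ + z + 1).
Reduced: 2z² + 2z + 1.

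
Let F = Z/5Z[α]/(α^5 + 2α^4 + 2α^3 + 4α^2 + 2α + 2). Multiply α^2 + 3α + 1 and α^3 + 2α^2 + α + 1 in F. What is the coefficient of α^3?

Multiply in Z/5Z[α]: (α^2 + 3α + 1)·(α^3 + 2α^2 + α + 1) = α^5 + 3α^3 + α^2 + 4α + 1.
Reduce using α^5 ≡ 3α^4 + 3α^3 + α^2 + 3α + 3 (mod α^5 + 2α^4 + 2α^3 + 4α^2 + 2α + 2).
Reduced: 3α^4 + α^3 + 2α^2 + 2α + 4.

1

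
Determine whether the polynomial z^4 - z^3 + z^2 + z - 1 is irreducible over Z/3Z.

Write f(z) = z^4 - z^3 + z^2 + z - 1.
Check for roots in Z/3Z: f(0) = 2; f(1) = 1; f(2) = 1.
No roots, so no linear factors.
Monic irreducibles of degree 2 over GF(3): z^2 + 1, z^2 + z - 1, z^2 - z - 1.
None of them divide f (all give nonzero remainder).
No irreducible factor of degree ≤ 2 exists, so f is irreducible over GF(3).

Yes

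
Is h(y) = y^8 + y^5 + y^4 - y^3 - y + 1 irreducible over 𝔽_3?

Yes

Check for roots in 𝔽_3: h(0) = 1; h(1) = 2; h(2) = 1.
No roots, so no linear factors.
Monic irreducibles of degree 2 over GF(3): y^2 + 1, y^2 + y - 1, y^2 - y - 1.
None of them divide h (all give nonzero remainder).
Degree-3 irreducible divisors: test the 8 monic irreducibles of degree 3 over GF(3).
None of them divide h (all give nonzero remainder).
Degree-4 irreducible divisors: test the 18 monic irreducibles of degree 4 over GF(3).
None of them divide h (all give nonzero remainder).
No irreducible factor of degree ≤ 4 exists, so h is irreducible over GF(3).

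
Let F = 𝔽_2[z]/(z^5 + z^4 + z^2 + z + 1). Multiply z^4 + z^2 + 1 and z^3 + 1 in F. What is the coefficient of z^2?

Multiply in 𝔽_2[z]: (z^4 + z^2 + 1)·(z^3 + 1) = z^7 + z^5 + z^4 + z^3 + z^2 + 1.
Reduce using z^5 ≡ z^4 + z^2 + z + 1 (mod z^5 + z^4 + z^2 + z + 1).
Reduced: z^3 + z^2 + z + 1.

1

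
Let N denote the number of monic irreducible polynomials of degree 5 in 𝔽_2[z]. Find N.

6

Gauss's count: N_{2}(5) = (1/5) Σ_{d|5} μ(5/d)·2^d.
Divisors of 5: 1, 5; μ(5/d) for each: -1, 1.
Σ = − 2^1 + 2^5 = 30.
N = 30/5 = 6.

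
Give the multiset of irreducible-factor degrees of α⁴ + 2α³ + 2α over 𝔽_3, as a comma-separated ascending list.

1, 1, 2

Write g(α) = α⁴ + 2α³ + 2α.
Roots in 𝔽_3: g(0) = 0 → root; g(1) = 2; g(2) = 0 → root.
Linear factors from roots: (α), (α + 1).
Complete factorization: g(α) = (α)·(α + 1)·(α² + α + 2).
Factor degrees with multiplicity: 1 + 1 + 2 = 4.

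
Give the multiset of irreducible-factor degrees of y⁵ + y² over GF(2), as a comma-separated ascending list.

1, 1, 1, 2

Write h(y) = y⁵ + y².
Roots in GF(2): h(0) = 0 → root; h(1) = 0 → root.
Linear factors from roots: (y), (y + 1).
Complete factorization: h(y) = (y + 1)·(y)^2·(y² + y + 1).
Factor degrees with multiplicity: 1 + 1 + 1 + 2 = 5.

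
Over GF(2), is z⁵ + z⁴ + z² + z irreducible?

Write h(z) = z⁵ + z⁴ + z² + z.
Check for roots in GF(2): h(0) = 0 → root; h(1) = 0 → root.
h(0) = 0, so (z) divides h(z); h is reducible.

No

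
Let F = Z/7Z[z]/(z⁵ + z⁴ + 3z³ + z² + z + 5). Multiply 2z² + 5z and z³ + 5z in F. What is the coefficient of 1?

Multiply in Z/7Z[z]: (2z² + 5z)·(z³ + 5z) = 2z⁵ + 5z⁴ + 3z³ + 4z².
Reduce using z⁵ ≡ 6z⁴ + 4z³ + 6z² + 6z + 2 (mod z⁵ + z⁴ + 3z³ + z² + z + 5).
Reduced: 3z⁴ + 4z³ + 2z² + 5z + 4.

4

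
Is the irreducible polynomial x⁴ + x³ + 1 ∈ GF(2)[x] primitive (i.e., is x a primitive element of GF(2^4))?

Write f(x) = x⁴ + x³ + 1.
|GF(2^4)^×| = 2^4 − 1 = 15. Prime factorization: 15 = 3·5.
f is primitive ⇔ x has order 15 in GF(2)[x]/(f), i.e. x^(15/q) ≠ 1 for each prime q | 15.
x^(5) mod f = x³ + x + 1.
x^(3) mod f = x³.
None equal 1, so x has full order 15; f is primitive.

Yes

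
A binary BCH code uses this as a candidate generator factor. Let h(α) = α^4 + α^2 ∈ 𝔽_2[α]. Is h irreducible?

Check for roots in 𝔽_2: h(0) = 0 → root; h(1) = 0 → root.
h(0) = 0, so (α) divides h(α); h is reducible.

No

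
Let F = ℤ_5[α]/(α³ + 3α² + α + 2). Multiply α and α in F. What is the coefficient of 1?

0

Multiply in ℤ_5[α]: (α)·(α) = α².
Reduced: α².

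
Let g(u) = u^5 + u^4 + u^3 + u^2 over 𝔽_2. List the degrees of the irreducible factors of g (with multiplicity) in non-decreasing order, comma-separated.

Roots in 𝔽_2: g(0) = 0 → root; g(1) = 0 → root.
Linear factors from roots: (u), (u + 1).
Complete factorization: g(u) = (u)^2·(u + 1)^3.
Factor degrees with multiplicity: 1 + 1 + 1 + 1 + 1 = 5.

1, 1, 1, 1, 1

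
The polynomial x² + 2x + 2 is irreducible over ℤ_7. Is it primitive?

Write f(x) = x² + 2x + 2.
|GF(7^2)^×| = 7^2 − 1 = 48. Prime factorization: 48 = 2^4·3.
f is primitive ⇔ x has order 48 in GF(7)[x]/(f), i.e. x^(48/q) ≠ 1 for each prime q | 48.
x^(24) mod f = 1
x^(16) mod f = 4.
Since x^(24) = 1, the order of x divides 24 < 48; not primitive.

No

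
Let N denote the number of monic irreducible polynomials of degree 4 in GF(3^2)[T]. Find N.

The number of monic irreducibles of degree 4 over GF(9) is (1/4)·Σ_{d∣4} μ(4/d) 9^d.
Divisors of 4: 1, 2, 4; μ(4/d) for each: 0, -1, 1.
Σ = − 9^2 + 9^4 = 6480.
N = 6480/4 = 1620.

1620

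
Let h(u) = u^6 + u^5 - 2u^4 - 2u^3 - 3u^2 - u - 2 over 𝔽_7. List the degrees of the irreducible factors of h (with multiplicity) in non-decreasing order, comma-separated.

Complete factorization: h(u) = (u^6 + u^5 - 2u^4 - 2u^3 - 3u^2 - u - 2).
Factor degrees with multiplicity: 6 = 6.

6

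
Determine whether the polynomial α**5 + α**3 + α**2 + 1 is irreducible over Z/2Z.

Write g(α) = α**5 + α**3 + α**2 + 1.
Check for roots in Z/2Z: g(0) = 1; g(1) = 0 → root.
g(1) = 0, so (α − 1) divides g(α); g is reducible.

No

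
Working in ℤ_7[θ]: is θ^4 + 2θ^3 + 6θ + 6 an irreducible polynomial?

Write h(θ) = θ^4 + 2θ^3 + 6θ + 6.
Check for roots in ℤ_7: h(0) = 6; h(1) = 1; h(2) = 1; h(3) = 5; h(4) = 1; h(5) = 1; h(6) = 6.
No roots, so no linear factors.
Degree-2 irreducible divisors: test the 21 monic irreducibles of degree 2 over GF(7).
None of them divide h (all give nonzero remainder).
No irreducible factor of degree ≤ 2 exists, so h is irreducible over GF(7).

Yes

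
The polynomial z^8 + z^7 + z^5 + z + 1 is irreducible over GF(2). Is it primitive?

No

Write f(z) = z^8 + z^7 + z^5 + z + 1.
|GF(2^8)^×| = 2^8 − 1 = 255. Prime factorization: 255 = 3·5·17.
f is primitive ⇔ z has order 255 in GF(2)[z]/(f), i.e. z^(255/q) ≠ 1 for each prime q | 255.
z^(85) mod f = 1
z^(51) mod f = z^6 + z^4 + z^3 + z.
z^(15) mod f = z^5 + z^4 + z^3.
Since z^(85) = 1, the order of z divides 85 < 255; not primitive.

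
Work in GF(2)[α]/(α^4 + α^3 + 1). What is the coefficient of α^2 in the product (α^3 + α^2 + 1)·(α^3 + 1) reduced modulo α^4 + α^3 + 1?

Multiply in GF(2)[α]: (α^3 + α^2 + 1)·(α^3 + 1) = α^6 + α^5 + α^2 + 1.
Reduce using α^4 ≡ α^3 + 1 (mod α^4 + α^3 + 1).
Reduced: 1.

0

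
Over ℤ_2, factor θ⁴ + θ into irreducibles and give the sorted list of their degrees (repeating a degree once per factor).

Write h(θ) = θ⁴ + θ.
Roots in ℤ_2: h(0) = 0 → root; h(1) = 0 → root.
Linear factors from roots: (θ), (θ + 1).
Complete factorization: h(θ) = (θ)·(θ + 1)·(θ² + θ + 1).
Factor degrees with multiplicity: 1 + 1 + 2 = 4.

1, 1, 2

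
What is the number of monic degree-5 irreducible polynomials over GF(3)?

By the necklace-counting formula, N_3(5) = (1/5) Σ_{d|5} μ(5/d)·3^d.
Divisors of 5: 1, 5; μ(5/d) for each: -1, 1.
Σ = − 3^1 + 3^5 = 240.
N = 240/5 = 48.

48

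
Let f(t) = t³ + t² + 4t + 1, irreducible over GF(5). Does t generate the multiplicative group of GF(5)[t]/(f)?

No

|GF(5^3)^×| = 5^3 − 1 = 124. Prime factorization: 124 = 2^2·31.
f is primitive ⇔ t has order 124 in GF(5)[t]/(f), i.e. t^(124/q) ≠ 1 for each prime q | 124.
t^(62) mod f = 1
t^(4) mod f = 2t² + 3t + 1.
Since t^(62) = 1, the order of t divides 62 < 124; not primitive.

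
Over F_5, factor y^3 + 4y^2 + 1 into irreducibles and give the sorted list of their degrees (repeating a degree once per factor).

1, 2

Write f(y) = y^3 + 4y^2 + 1.
Roots in F_5: f(0) = 1; f(1) = 1; f(2) = 0 → root; f(3) = 4; f(4) = 4.
Linear factors from roots: (y + 3).
Complete factorization: f(y) = (y + 3)·(y^2 + y + 2).
Factor degrees with multiplicity: 1 + 2 = 3.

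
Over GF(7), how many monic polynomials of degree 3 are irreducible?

The number of monic irreducibles of degree 3 over GF(7) is (1/3)·Σ_{d∣3} μ(3/d) 7^d.
Divisors of 3: 1, 3; μ(3/d) for each: -1, 1.
Σ = − 7^1 + 7^3 = 336.
N = 336/3 = 112.

112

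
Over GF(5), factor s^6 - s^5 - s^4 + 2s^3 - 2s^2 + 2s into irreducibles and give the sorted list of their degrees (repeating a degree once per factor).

1, 1, 1, 3

Write h(s) = s^6 - s^5 - s^4 + 2s^3 - 2s^2 + 2s.
Roots in GF(5): h(0) = 0 → root; h(1) = 1; h(2) = 3; h(3) = 2; h(4) = 0 → root.
Linear factors from roots: (s), (s + 1).
Complete factorization: h(s) = (s)·(s + 1)^2·(s^3 + 2s^2 - s + 2).
Factor degrees with multiplicity: 1 + 1 + 1 + 3 = 6.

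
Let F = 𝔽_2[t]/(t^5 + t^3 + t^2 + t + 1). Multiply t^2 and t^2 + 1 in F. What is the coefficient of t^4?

Multiply in 𝔽_2[t]: (t^2)·(t^2 + 1) = t^4 + t^2.
Reduced: t^4 + t^2.

1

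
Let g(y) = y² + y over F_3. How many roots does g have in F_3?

Evaluate at each of the 3 elements of F_3:
g(0) = 0 → root; g(1) = 2; g(2) = 0 → root.
Roots: {0, 2}.

2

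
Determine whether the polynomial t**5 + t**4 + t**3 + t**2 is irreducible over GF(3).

No

Write P(t) = t**5 + t**4 + t**3 + t**2.
Check for roots in GF(3): P(0) = 0 → root; P(1) = 1; P(2) = 0 → root.
P(0) = 0, so (t) divides P(t); P is reducible.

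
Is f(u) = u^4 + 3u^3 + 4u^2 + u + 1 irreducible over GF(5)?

No

Check for roots in GF(5): f(0) = 1; f(1) = 0 → root; f(2) = 4; f(3) = 2; f(4) = 2.
f(1) = 0, so (u − 1) divides f(u); f is reducible.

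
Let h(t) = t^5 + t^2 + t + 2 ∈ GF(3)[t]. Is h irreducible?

Check for roots in GF(3): h(0) = 2; h(1) = 2; h(2) = 1.
No roots, so no linear factors.
Monic irreducibles of degree 2 over GF(3): t^2 + 1, t^2 + t + 2, t^2 + 2t + 2.
None of them divide h (all give nonzero remainder).
No irreducible factor of degree ≤ 2 exists, so h is irreducible over GF(3).

Yes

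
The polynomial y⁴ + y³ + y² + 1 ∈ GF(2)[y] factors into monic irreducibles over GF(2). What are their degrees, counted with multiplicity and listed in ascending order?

Write f(y) = y⁴ + y³ + y² + 1.
Roots in GF(2): f(0) = 1; f(1) = 0 → root.
Linear factors from roots: (y + 1).
Complete factorization: f(y) = (y + 1)·(y³ + y + 1).
Factor degrees with multiplicity: 1 + 3 = 4.

1, 3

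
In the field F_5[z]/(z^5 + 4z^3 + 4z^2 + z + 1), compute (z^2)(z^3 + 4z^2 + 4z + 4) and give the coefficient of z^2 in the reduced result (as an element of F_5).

Multiply in F_5[z]: (z^2)·(z^3 + 4z^2 + 4z + 4) = z^5 + 4z^4 + 4z^3 + 4z^2.
Reduce using z^5 ≡ z^3 + z^2 + 4z + 4 (mod z^5 + 4z^3 + 4z^2 + z + 1).
Reduced: 4z^4 + 4z + 4.

0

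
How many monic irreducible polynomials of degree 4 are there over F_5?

150

x^(5^4) − x is the product of all monic irreducibles of degree dividing 4; Möbius inversion gives N = (1/4) Σ μ(4/d)·5^d.
Divisors of 4: 1, 2, 4; μ(4/d) for each: 0, -1, 1.
Σ = − 5^2 + 5^4 = 600.
N = 600/4 = 150.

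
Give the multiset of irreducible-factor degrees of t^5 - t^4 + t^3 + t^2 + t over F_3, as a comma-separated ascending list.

Write f(t) = t^5 - t^4 + t^3 + t^2 + t.
Roots in F_3: f(0) = 0 → root; f(1) = 0 → root; f(2) = 0 → root.
Linear factors from roots: (t), (t - 1), (t + 1).
Complete factorization: f(t) = (t)·(t + 1)·(t - 1)·(t^2 - t - 1).
Factor degrees with multiplicity: 1 + 1 + 1 + 2 = 5.

1, 1, 1, 2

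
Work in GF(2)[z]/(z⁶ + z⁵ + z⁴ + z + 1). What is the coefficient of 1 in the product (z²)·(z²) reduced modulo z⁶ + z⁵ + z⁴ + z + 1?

0

Multiply in GF(2)[z]: (z²)·(z²) = z⁴.
Reduced: z⁴.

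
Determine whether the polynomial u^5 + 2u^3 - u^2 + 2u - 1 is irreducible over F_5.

Write h(u) = u^5 + 2u^3 - u^2 + 2u - 1.
Check for roots in F_5: h(0) = 4; h(1) = 3; h(2) = 2; h(3) = 3; h(4) = 3.
No roots, so no linear factors.
Degree-2 irreducible divisors: test the 10 monic irreducibles of degree 2 over GF(5).
None of them divide h (all give nonzero remainder).
No irreducible factor of degree ≤ 2 exists, so h is irreducible over GF(5).

Yes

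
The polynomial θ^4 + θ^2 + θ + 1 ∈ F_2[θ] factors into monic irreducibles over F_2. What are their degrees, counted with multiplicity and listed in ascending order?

Write h(θ) = θ^4 + θ^2 + θ + 1.
Roots in F_2: h(0) = 1; h(1) = 0 → root.
Linear factors from roots: (θ + 1).
Complete factorization: h(θ) = (θ + 1)·(θ^3 + θ^2 + 1).
Factor degrees with multiplicity: 1 + 3 = 4.

1, 3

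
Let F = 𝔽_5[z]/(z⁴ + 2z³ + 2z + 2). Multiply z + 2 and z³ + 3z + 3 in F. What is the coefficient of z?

Multiply in 𝔽_5[z]: (z + 2)·(z³ + 3z + 3) = z⁴ + 2z³ + 3z² + 4z + 1.
Reduce using z⁴ ≡ 3z³ + 3z + 3 (mod z⁴ + 2z³ + 2z + 2).
Reduced: 3z² + 2z + 4.

2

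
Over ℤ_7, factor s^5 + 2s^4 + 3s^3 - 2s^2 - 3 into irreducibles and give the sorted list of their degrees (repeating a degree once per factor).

Write h(s) = s^5 + 2s^4 + 3s^3 - 2s^2 - 3.
Linear factors from roots: (s - 2), (s + 2), (s + 1).
Complete factorization: h(s) = (s + 1)·(s + 2)·(s - 2)·(s^2 + s - 1).
Factor degrees with multiplicity: 1 + 1 + 1 + 2 = 5.

1, 1, 1, 2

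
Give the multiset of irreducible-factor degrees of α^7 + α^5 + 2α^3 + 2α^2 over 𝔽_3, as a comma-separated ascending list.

Write g(α) = α^7 + α^5 + 2α^3 + 2α^2.
Roots in 𝔽_3: g(0) = 0 → root; g(1) = 0 → root; g(2) = 1.
Linear factors from roots: (α), (α + 2).
Complete factorization: g(α) = (α + 2)·(α)^2·(α^2 + 2α + 2)^2.
Factor degrees with multiplicity: 1 + 1 + 1 + 2 + 2 = 7.

1, 1, 1, 2, 2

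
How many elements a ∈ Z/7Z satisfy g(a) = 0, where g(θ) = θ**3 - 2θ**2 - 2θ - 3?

3

Evaluate at each of the 7 elements of Z/7Z:
g(0) = 4; g(1) = 1; g(2) = 0 → root; g(3) = 0 → root; g(4) = 0 → root; g(5) = 6; g(6) = 3.
Roots: {2, 3, 4}.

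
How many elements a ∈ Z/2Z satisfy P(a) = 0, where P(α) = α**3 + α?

2

Evaluate at each of the 2 elements of Z/2Z:
P(0) = 0 → root; P(1) = 0 → root.
Roots: {0, 1}.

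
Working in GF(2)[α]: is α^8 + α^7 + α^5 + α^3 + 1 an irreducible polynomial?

Write m(α) = α^8 + α^7 + α^5 + α^3 + 1.
Check for roots in GF(2): m(0) = 1; m(1) = 1.
No roots, so no linear factors.
Monic irreducibles of degree 2 over GF(2): α^2 + α + 1.
None of them divide m (all give nonzero remainder).
Monic irreducibles of degree 3 over GF(2): α^3 + α + 1, α^3 + α^2 + 1.
None of them divide m (all give nonzero remainder).
Monic irreducibles of degree 4 over GF(2): α^4 + α + 1, α^4 + α^3 + 1, α^4 + α^3 + α^2 + α + 1.
None of them divide m (all give nonzero remainder).
No irreducible factor of degree ≤ 4 exists, so m is irreducible over GF(2).

Yes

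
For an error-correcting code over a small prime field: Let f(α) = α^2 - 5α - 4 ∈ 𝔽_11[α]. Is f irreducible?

Check each element of 𝔽_11 for a root: f(0)=7, f(1)=3, f(2)=1, f(3)=1, f(4)=3, f(5)=7, f(6)=2, f(7)=10, f(8)=9, f(9)=10, f(10)=2.
No roots. A degree-2 polynomial over a field with no linear factor is irreducible.

Yes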